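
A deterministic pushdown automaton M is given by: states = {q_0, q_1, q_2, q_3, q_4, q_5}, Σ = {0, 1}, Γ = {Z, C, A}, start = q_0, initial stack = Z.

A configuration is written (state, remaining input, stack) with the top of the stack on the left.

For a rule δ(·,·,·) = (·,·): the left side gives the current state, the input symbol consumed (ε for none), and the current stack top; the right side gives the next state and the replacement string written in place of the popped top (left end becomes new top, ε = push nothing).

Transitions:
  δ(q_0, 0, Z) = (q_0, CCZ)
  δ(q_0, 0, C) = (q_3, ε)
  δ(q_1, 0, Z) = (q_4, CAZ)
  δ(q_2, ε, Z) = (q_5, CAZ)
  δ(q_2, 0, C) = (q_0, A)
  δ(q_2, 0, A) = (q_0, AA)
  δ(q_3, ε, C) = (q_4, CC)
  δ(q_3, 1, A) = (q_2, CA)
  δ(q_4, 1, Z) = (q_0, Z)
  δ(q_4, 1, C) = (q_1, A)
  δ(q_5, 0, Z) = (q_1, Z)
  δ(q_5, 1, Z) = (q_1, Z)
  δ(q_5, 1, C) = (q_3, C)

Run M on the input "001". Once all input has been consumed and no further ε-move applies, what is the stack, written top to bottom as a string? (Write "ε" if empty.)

(q_0, 001, Z)
  read 0, top Z: go to q_0, push CCZ → (q_0, 01, CCZ)
  read 0, top C: go to q_3, push ε → (q_3, 1, CZ)
  ε-move, top C: go to q_4, push CC → (q_4, 1, CCZ)
  read 1, top C: go to q_1, push A → (q_1, ε, ACZ)
All input consumed in state q_1 with stack ACZ.

ACZ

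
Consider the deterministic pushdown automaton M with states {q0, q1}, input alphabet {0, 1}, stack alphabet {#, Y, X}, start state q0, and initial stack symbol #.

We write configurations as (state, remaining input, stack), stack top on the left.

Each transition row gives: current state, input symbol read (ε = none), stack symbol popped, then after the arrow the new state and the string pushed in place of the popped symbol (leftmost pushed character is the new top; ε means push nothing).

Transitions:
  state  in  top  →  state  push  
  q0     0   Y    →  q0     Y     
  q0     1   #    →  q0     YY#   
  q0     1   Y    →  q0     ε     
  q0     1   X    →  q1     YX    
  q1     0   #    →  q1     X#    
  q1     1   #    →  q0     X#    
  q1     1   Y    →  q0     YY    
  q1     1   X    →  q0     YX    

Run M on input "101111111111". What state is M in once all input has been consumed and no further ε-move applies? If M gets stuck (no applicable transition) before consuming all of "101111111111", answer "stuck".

q0

(q0, 101111111111, #)
  read 1, top #: go to q0, push YY# → (q0, 01111111111, YY#)
  read 0, top Y: go to q0, push Y → (q0, 1111111111, YY#)
  read 1, top Y: go to q0, push ε → (q0, 111111111, Y#)
  read 1, top Y: go to q0, push ε → (q0, 11111111, #)
  read 1, top #: go to q0, push YY# → (q0, 1111111, YY#)
  read 1, top Y: go to q0, push ε → (q0, 111111, Y#)
  read 1, top Y: go to q0, push ε → (q0, 11111, #)
  read 1, top #: go to q0, push YY# → (q0, 1111, YY#)
  read 1, top Y: go to q0, push ε → (q0, 111, Y#)
  read 1, top Y: go to q0, push ε → (q0, 11, #)
  read 1, top #: go to q0, push YY# → (q0, 1, YY#)
  read 1, top Y: go to q0, push ε → (q0, ε, Y#)
All input consumed; M is in state q0.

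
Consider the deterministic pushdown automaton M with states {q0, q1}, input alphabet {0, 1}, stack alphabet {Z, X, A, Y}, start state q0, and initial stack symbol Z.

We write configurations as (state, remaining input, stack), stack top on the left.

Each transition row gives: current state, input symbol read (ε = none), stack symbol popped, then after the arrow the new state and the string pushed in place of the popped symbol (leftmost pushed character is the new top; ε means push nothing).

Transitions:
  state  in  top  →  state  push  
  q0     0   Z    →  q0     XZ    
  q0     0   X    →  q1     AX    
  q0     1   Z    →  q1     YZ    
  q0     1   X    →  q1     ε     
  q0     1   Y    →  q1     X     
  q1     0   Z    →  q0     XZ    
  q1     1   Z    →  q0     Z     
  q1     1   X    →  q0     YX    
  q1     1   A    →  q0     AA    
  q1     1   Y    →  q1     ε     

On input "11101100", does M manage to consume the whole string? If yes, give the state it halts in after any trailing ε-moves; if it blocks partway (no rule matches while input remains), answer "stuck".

q1

(q0, 11101100, Z)
  read 1, top Z: go to q1, push YZ → (q1, 1101100, YZ)
  read 1, top Y: go to q1, push ε → (q1, 101100, Z)
  read 1, top Z: go to q0, push Z → (q0, 01100, Z)
  read 0, top Z: go to q0, push XZ → (q0, 1100, XZ)
  read 1, top X: go to q1, push ε → (q1, 100, Z)
  read 1, top Z: go to q0, push Z → (q0, 00, Z)
  read 0, top Z: go to q0, push XZ → (q0, 0, XZ)
  read 0, top X: go to q1, push AX → (q1, ε, AXZ)
All input consumed; M is in state q1.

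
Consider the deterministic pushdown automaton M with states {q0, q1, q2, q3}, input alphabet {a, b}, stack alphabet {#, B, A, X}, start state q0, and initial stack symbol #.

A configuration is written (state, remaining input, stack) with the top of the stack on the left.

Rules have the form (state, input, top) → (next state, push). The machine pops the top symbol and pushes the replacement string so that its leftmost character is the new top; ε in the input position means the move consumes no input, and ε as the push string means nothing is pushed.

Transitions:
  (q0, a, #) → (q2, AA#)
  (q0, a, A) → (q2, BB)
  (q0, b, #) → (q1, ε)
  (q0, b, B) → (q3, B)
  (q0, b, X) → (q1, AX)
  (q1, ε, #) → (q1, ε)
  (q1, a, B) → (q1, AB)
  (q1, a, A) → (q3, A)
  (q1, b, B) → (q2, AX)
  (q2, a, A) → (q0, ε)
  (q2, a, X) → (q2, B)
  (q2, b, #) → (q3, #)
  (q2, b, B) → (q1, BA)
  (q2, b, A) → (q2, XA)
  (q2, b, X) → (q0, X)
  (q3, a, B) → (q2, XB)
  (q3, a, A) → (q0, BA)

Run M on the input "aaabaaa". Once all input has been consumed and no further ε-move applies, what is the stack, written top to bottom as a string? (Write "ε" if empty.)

BABAB#

(q0, aaabaaa, #)
  read a, top #: go to q2, push AA# → (q2, aabaaa, AA#)
  read a, top A: go to q0, push ε → (q0, abaaa, A#)
  read a, top A: go to q2, push BB → (q2, baaa, BB#)
  read b, top B: go to q1, push BA → (q1, aaa, BAB#)
  read a, top B: go to q1, push AB → (q1, aa, ABAB#)
  read a, top A: go to q3, push A → (q3, a, ABAB#)
  read a, top A: go to q0, push BA → (q0, ε, BABAB#)
All input consumed in state q0 with stack BABAB#.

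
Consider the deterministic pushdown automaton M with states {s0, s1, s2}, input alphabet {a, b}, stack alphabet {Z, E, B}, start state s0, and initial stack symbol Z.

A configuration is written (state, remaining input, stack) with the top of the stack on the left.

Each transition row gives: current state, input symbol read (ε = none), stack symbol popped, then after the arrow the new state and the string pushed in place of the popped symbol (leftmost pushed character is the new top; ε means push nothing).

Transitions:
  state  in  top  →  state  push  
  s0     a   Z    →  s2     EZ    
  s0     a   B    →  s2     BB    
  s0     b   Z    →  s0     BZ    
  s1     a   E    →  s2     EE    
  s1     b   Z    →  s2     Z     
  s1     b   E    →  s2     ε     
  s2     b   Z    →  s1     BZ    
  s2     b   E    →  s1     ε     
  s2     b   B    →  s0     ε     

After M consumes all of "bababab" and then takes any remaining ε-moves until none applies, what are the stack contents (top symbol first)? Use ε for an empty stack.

(s0, bababab, Z)
  read b, top Z: go to s0, push BZ → (s0, ababab, BZ)
  read a, top B: go to s2, push BB → (s2, babab, BBZ)
  read b, top B: go to s0, push ε → (s0, abab, BZ)
  read a, top B: go to s2, push BB → (s2, bab, BBZ)
  read b, top B: go to s0, push ε → (s0, ab, BZ)
  read a, top B: go to s2, push BB → (s2, b, BBZ)
  read b, top B: go to s0, push ε → (s0, ε, BZ)
All input consumed in state s0 with stack BZ.

BZ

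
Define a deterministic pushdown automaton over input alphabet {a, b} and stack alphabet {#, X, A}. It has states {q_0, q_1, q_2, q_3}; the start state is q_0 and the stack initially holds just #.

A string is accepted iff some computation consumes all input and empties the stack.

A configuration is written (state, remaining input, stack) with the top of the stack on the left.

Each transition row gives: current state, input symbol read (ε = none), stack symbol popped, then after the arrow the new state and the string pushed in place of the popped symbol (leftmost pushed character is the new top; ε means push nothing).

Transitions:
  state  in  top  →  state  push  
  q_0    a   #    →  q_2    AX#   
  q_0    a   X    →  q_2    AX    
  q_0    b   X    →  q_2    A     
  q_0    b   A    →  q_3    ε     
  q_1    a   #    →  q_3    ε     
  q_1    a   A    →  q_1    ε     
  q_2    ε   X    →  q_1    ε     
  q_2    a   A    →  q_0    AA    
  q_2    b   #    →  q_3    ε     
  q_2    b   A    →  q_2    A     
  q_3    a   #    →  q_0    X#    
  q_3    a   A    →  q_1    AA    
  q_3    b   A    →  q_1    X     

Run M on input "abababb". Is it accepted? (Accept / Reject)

Reject

(q_0, abababb, #)
  read a, top #: go to q_2, push AX# → (q_2, bababb, AX#)
  read b, top A: go to q_2, push A → (q_2, ababb, AX#)
  read a, top A: go to q_0, push AA → (q_0, babb, AAX#)
  read b, top A: go to q_3, push ε → (q_3, abb, AX#)
  read a, top A: go to q_1, push AA → (q_1, bb, AAX#)
No transition applies at (q_1, bb, AAX#); input not fully consumed.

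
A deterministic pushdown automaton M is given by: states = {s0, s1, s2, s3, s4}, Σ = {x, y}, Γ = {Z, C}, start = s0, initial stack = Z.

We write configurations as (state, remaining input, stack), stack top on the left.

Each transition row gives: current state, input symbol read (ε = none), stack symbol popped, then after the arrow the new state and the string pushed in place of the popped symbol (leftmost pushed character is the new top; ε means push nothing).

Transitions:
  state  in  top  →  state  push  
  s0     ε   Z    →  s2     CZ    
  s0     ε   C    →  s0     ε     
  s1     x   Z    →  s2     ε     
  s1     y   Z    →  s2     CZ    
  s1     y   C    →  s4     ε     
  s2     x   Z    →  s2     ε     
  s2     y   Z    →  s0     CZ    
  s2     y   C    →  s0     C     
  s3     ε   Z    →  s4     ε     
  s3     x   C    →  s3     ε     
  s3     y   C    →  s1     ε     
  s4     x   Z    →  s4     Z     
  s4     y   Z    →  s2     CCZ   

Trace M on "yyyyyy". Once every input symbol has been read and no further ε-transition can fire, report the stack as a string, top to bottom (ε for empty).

(s0, yyyyyy, Z)
  ε-move, top Z: go to s2, push CZ → (s2, yyyyyy, CZ)
  read y, top C: go to s0, push C → (s0, yyyyy, CZ)
  ε-move, top C: go to s0, push ε → (s0, yyyyy, Z)
  ε-move, top Z: go to s2, push CZ → (s2, yyyyy, CZ)
  read y, top C: go to s0, push C → (s0, yyyy, CZ)
  ε-move, top C: go to s0, push ε → (s0, yyyy, Z)
  ε-move, top Z: go to s2, push CZ → (s2, yyyy, CZ)
  read y, top C: go to s0, push C → (s0, yyy, CZ)
  ε-move, top C: go to s0, push ε → (s0, yyy, Z)
  ε-move, top Z: go to s2, push CZ → (s2, yyy, CZ)
  read y, top C: go to s0, push C → (s0, yy, CZ)
  ε-move, top C: go to s0, push ε → (s0, yy, Z)
  ε-move, top Z: go to s2, push CZ → (s2, yy, CZ)
  read y, top C: go to s0, push C → (s0, y, CZ)
  ε-move, top C: go to s0, push ε → (s0, y, Z)
  ε-move, top Z: go to s2, push CZ → (s2, y, CZ)
  read y, top C: go to s0, push C → (s0, ε, CZ)
  ε-move, top C: go to s0, push ε → (s0, ε, Z)
  ε-move, top Z: go to s2, push CZ → (s2, ε, CZ)
All input consumed in state s2 with stack CZ.

CZ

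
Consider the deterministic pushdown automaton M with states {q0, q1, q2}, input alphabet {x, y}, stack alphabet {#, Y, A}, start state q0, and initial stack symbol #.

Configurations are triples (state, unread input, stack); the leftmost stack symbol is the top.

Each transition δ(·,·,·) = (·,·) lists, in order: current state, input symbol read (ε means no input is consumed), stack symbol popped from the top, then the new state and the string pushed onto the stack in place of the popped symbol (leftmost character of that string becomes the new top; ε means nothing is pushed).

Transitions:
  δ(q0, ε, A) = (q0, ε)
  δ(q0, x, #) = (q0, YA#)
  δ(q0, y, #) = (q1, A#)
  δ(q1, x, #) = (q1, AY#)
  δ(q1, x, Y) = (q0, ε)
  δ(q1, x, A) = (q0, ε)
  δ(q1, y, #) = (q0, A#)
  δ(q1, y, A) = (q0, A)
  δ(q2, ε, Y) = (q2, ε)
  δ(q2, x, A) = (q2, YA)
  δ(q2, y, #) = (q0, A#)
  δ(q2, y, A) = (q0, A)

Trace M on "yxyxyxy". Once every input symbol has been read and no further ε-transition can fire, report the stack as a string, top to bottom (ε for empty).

(q0, yxyxyxy, #)
  read y, top #: go to q1, push A# → (q1, xyxyxy, A#)
  read x, top A: go to q0, push ε → (q0, yxyxy, #)
  read y, top #: go to q1, push A# → (q1, xyxy, A#)
  read x, top A: go to q0, push ε → (q0, yxy, #)
  read y, top #: go to q1, push A# → (q1, xy, A#)
  read x, top A: go to q0, push ε → (q0, y, #)
  read y, top #: go to q1, push A# → (q1, ε, A#)
All input consumed in state q1 with stack A#.

A#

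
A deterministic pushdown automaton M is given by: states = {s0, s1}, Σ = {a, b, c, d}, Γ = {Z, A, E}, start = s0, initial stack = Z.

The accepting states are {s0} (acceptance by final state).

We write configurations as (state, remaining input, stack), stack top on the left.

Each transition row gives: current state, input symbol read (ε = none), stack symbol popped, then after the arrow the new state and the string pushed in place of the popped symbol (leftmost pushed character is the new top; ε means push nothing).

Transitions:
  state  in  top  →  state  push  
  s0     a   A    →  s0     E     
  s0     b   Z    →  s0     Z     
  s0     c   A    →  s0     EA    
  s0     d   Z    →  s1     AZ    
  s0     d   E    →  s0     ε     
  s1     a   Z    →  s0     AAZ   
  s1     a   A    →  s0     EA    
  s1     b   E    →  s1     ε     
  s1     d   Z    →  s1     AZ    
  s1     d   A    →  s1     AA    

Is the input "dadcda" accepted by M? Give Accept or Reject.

(s0, dadcda, Z) ⊢ (s1, adcda, AZ) ⊢ (s0, dcda, EAZ) ⊢ (s0, cda, AZ) ⊢ (s0, da, EAZ) ⊢ (s0, a, AZ) ⊢ (s0, ε, EZ)
All input consumed; state s0 ∈ F.

Accept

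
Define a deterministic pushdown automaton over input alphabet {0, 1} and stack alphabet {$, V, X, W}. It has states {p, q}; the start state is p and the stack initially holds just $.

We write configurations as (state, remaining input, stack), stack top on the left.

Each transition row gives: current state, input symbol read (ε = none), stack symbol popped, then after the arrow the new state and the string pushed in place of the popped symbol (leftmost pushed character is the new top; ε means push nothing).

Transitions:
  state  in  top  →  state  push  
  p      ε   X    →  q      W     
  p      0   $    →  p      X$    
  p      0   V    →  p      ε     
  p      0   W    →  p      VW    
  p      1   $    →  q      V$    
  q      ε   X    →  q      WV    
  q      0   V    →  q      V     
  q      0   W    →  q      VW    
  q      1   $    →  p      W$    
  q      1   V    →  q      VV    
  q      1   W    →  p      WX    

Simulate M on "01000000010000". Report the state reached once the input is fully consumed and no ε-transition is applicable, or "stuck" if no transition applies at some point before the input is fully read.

(p, 01000000010000, $) ⊢ (p, 1000000010000, X$) ⊢ (q, 1000000010000, W$) ⊢ (p, 000000010000, WX$) ⊢ (p, 00000010000, VWX$) ⊢ (p, 0000010000, WX$) ⊢ (p, 000010000, VWX$) ⊢ (p, 00010000, WX$) ⊢ (p, 0010000, VWX$) ⊢ (p, 010000, WX$) ⊢ (p, 10000, VWX$)
No transition for (p, 1, top V); M blocks with input 10000 remaining.

stuck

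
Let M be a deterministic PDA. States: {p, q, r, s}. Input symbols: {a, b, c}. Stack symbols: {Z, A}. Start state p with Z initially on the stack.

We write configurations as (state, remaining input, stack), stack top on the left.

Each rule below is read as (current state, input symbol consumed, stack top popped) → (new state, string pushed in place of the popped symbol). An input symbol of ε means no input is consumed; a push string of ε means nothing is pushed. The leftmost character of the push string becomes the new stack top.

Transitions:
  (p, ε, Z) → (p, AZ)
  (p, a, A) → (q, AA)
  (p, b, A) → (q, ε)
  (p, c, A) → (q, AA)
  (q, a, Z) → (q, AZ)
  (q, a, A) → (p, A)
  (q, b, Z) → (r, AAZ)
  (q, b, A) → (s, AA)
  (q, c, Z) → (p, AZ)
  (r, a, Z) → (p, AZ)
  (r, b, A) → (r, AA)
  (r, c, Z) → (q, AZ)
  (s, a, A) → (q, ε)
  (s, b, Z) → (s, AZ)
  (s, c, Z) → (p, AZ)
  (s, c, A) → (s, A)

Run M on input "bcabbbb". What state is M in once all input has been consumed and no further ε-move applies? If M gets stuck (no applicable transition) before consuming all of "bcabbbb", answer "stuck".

stuck

(p, bcabbbb, Z)
  ε-move, top Z: go to p, push AZ → (p, bcabbbb, AZ)
  read b, top A: go to q, push ε → (q, cabbbb, Z)
  read c, top Z: go to p, push AZ → (p, abbbb, AZ)
  read a, top A: go to q, push AA → (q, bbbb, AAZ)
  read b, top A: go to s, push AA → (s, bbb, AAAZ)
No transition for (s, b, top A); M blocks with input bbb remaining.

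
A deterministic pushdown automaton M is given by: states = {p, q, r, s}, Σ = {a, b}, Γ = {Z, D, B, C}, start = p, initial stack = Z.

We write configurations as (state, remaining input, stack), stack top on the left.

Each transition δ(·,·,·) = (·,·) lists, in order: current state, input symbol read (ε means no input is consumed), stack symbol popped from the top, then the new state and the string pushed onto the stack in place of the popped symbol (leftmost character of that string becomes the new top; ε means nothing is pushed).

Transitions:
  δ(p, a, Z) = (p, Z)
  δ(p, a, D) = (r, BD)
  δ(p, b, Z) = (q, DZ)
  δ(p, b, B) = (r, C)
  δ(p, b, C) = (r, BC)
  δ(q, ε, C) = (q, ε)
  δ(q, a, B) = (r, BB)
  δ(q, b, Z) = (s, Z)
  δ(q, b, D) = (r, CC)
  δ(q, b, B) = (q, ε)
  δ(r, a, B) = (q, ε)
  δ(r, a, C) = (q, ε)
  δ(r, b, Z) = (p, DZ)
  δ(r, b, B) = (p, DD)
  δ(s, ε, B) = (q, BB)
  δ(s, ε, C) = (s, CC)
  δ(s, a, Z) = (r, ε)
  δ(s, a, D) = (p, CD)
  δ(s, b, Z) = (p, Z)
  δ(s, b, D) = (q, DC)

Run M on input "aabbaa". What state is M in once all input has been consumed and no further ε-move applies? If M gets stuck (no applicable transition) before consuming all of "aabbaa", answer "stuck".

stuck

(p, aabbaa, Z)
  read a, top Z: go to p, push Z → (p, abbaa, Z)
  read a, top Z: go to p, push Z → (p, bbaa, Z)
  read b, top Z: go to q, push DZ → (q, baa, DZ)
  read b, top D: go to r, push CC → (r, aa, CCZ)
  read a, top C: go to q, push ε → (q, a, CZ)
  ε-move, top C: go to q, push ε → (q, a, Z)
No transition for (q, a, top Z); M blocks with input a remaining.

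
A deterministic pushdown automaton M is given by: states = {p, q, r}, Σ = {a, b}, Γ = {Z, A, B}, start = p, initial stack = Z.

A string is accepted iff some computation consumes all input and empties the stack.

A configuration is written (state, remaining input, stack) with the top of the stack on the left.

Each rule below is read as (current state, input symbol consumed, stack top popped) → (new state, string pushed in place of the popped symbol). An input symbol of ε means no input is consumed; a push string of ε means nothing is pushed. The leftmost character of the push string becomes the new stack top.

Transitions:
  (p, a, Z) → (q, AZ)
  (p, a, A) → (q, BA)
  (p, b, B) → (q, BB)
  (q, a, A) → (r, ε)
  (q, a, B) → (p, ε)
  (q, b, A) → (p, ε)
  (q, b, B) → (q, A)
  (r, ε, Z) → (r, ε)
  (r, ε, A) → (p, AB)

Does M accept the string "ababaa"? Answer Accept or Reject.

Accept

(p, ababaa, Z)
  read a, top Z: go to q, push AZ → (q, babaa, AZ)
  read b, top A: go to p, push ε → (p, abaa, Z)
  read a, top Z: go to q, push AZ → (q, baa, AZ)
  read b, top A: go to p, push ε → (p, aa, Z)
  read a, top Z: go to q, push AZ → (q, a, AZ)
  read a, top A: go to r, push ε → (r, ε, Z)
  ε-move, top Z: go to r, push ε → (r, ε, ε)
All input consumed and the stack is empty.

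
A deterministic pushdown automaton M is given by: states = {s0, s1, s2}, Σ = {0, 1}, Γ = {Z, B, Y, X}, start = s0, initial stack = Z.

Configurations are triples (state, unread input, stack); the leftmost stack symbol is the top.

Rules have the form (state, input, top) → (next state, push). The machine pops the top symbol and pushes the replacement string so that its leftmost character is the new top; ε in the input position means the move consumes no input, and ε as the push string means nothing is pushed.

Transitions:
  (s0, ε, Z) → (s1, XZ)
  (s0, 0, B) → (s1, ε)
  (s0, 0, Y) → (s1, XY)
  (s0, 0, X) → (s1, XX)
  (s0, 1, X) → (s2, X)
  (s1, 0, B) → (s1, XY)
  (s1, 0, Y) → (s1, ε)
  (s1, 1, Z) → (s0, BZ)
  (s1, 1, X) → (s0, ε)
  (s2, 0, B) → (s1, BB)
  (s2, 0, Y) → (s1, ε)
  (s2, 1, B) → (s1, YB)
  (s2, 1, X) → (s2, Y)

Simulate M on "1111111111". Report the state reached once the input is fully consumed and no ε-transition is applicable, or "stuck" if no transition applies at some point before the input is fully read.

(s0, 1111111111, Z) ⊢ (s1, 1111111111, XZ) ⊢ (s0, 111111111, Z) ⊢ (s1, 111111111, XZ) ⊢ (s0, 11111111, Z) ⊢ (s1, 11111111, XZ) ⊢ (s0, 1111111, Z) ⊢ (s1, 1111111, XZ) ⊢ (s0, 111111, Z) ⊢ (s1, 111111, XZ) ⊢ (s0, 11111, Z) ⊢ (s1, 11111, XZ) ⊢ (s0, 1111, Z) ⊢ (s1, 1111, XZ) ⊢ (s0, 111, Z) ⊢ (s1, 111, XZ) ⊢ (s0, 11, Z) ⊢ (s1, 11, XZ) ⊢ (s0, 1, Z) ⊢ (s1, 1, XZ) ⊢ (s0, ε, Z) ⊢ (s1, ε, XZ)
All input consumed; M is in state s1.

s1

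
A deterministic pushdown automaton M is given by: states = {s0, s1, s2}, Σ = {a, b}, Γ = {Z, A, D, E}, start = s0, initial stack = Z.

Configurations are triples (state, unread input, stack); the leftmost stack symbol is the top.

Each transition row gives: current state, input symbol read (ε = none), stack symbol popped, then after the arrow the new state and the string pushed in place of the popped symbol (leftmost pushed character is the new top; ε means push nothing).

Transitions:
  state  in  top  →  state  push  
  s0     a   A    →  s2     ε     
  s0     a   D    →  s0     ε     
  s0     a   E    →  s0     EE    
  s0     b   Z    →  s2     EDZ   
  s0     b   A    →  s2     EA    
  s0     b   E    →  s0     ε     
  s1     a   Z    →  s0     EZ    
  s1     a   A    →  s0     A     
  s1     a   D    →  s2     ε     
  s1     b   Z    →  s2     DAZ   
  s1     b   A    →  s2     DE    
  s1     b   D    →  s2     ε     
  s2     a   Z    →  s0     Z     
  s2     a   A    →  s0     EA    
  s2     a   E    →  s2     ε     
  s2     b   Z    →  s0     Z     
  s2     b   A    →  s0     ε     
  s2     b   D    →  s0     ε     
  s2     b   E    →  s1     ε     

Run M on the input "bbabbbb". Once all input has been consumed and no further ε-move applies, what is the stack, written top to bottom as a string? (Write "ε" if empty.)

(s0, bbabbbb, Z)
  read b, top Z: go to s2, push EDZ → (s2, babbbb, EDZ)
  read b, top E: go to s1, push ε → (s1, abbbb, DZ)
  read a, top D: go to s2, push ε → (s2, bbbb, Z)
  read b, top Z: go to s0, push Z → (s0, bbb, Z)
  read b, top Z: go to s2, push EDZ → (s2, bb, EDZ)
  read b, top E: go to s1, push ε → (s1, b, DZ)
  read b, top D: go to s2, push ε → (s2, ε, Z)
All input consumed in state s2 with stack Z.

Z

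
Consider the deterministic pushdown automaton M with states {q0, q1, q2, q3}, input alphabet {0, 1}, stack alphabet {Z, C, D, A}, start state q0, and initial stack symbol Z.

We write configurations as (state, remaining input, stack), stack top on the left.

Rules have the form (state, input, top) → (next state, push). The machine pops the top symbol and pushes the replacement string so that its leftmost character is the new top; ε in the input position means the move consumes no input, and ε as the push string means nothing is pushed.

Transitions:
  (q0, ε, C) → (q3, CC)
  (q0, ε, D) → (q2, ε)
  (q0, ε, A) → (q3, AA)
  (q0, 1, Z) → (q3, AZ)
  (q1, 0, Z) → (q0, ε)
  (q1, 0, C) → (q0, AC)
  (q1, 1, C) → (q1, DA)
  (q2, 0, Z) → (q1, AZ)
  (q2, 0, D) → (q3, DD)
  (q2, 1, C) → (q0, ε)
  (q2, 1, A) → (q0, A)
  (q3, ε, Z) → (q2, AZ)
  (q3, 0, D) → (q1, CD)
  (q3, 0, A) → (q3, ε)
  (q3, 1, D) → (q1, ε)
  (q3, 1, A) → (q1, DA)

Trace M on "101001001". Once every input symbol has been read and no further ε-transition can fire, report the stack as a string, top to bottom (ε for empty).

(q0, 101001001, Z) ⊢ (q3, 01001001, AZ) ⊢ (q3, 1001001, Z) ⊢ (q2, 1001001, AZ) ⊢ (q0, 001001, AZ) ⊢ (q3, 001001, AAZ) ⊢ (q3, 01001, AZ) ⊢ (q3, 1001, Z) ⊢ (q2, 1001, AZ) ⊢ (q0, 001, AZ) ⊢ (q3, 001, AAZ) ⊢ (q3, 01, AZ) ⊢ (q3, 1, Z) ⊢ (q2, 1, AZ) ⊢ (q0, ε, AZ) ⊢ (q3, ε, AAZ)
All input consumed in state q3 with stack AAZ.

AAZ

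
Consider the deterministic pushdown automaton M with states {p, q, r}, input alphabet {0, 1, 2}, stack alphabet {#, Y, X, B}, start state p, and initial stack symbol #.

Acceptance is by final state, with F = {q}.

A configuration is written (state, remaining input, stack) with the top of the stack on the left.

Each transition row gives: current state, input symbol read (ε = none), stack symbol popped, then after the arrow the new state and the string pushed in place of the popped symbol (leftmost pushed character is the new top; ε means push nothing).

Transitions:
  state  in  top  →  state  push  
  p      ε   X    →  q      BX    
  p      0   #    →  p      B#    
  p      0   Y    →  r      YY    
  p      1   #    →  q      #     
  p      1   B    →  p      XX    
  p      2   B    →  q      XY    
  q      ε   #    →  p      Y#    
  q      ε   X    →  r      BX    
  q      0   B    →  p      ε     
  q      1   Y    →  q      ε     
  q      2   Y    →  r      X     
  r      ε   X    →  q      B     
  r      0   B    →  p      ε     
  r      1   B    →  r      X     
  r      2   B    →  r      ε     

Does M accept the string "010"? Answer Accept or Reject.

Accept

(p, 010, #) ⊢ (p, 10, B#) ⊢ (p, 0, XX#) ⊢ (q, 0, BXX#) ⊢ (p, ε, XX#) ⊢ (q, ε, BXX#)
All input consumed; state q ∈ F.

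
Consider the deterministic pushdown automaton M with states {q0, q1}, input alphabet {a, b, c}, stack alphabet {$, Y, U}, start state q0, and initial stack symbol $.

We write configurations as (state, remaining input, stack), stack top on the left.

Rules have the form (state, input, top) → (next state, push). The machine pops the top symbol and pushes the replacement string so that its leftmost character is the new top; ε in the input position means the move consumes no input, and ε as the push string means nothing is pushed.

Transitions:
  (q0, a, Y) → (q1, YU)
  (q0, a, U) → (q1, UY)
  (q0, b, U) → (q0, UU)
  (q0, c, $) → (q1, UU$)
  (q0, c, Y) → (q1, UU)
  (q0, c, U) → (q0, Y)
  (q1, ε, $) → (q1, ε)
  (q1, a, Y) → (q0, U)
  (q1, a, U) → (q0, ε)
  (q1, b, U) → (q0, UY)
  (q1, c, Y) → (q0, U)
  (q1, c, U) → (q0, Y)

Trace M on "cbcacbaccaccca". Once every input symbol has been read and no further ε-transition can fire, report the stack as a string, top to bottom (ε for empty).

YUUYUUYU$

(q0, cbcacbaccaccca, $)
  read c, top $: go to q1, push UU$ → (q1, bcacbaccaccca, UU$)
  read b, top U: go to q0, push UY → (q0, cacbaccaccca, UYU$)
  read c, top U: go to q0, push Y → (q0, acbaccaccca, YYU$)
  read a, top Y: go to q1, push YU → (q1, cbaccaccca, YUYU$)
  read c, top Y: go to q0, push U → (q0, baccaccca, UUYU$)
  read b, top U: go to q0, push UU → (q0, accaccca, UUUYU$)
  read a, top U: go to q1, push UY → (q1, ccaccca, UYUUYU$)
  read c, top U: go to q0, push Y → (q0, caccca, YYUUYU$)
  read c, top Y: go to q1, push UU → (q1, accca, UUYUUYU$)
  read a, top U: go to q0, push ε → (q0, ccca, UYUUYU$)
  read c, top U: go to q0, push Y → (q0, cca, YYUUYU$)
  read c, top Y: go to q1, push UU → (q1, ca, UUYUUYU$)
  read c, top U: go to q0, push Y → (q0, a, YUYUUYU$)
  read a, top Y: go to q1, push YU → (q1, ε, YUUYUUYU$)
All input consumed in state q1 with stack YUUYUUYU$.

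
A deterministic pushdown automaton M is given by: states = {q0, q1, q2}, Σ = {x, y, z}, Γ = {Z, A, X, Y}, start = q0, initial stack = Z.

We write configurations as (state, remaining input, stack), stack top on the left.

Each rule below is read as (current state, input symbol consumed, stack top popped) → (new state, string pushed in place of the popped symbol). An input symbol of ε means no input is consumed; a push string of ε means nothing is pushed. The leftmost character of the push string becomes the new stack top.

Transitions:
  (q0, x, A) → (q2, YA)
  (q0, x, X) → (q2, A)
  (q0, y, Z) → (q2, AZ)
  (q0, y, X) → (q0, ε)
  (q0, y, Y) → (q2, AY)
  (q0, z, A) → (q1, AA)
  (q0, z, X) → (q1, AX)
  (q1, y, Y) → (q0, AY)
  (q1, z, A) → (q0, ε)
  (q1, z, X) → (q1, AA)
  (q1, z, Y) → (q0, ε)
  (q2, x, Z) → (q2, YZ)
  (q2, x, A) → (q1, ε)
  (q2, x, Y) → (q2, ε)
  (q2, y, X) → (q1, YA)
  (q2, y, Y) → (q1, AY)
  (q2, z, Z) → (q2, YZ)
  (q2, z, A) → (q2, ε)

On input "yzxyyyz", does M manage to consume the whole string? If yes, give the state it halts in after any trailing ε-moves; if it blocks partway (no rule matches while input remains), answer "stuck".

stuck

(q0, yzxyyyz, Z) ⊢ (q2, zxyyyz, AZ) ⊢ (q2, xyyyz, Z) ⊢ (q2, yyyz, YZ) ⊢ (q1, yyz, AYZ)
No transition for (q1, y, top A); M blocks with input yyz remaining.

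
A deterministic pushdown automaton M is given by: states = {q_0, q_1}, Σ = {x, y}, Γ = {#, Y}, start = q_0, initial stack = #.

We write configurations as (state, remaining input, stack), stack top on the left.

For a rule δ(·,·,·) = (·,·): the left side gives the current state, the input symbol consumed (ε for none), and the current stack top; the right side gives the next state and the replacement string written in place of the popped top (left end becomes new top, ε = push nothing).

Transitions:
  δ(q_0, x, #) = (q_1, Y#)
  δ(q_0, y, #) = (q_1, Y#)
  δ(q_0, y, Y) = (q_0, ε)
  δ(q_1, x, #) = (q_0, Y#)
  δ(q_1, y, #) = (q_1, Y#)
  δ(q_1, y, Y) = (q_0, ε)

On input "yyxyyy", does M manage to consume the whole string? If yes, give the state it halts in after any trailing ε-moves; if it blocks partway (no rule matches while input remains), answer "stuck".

q_0

(q_0, yyxyyy, #)
  read y, top #: go to q_1, push Y# → (q_1, yxyyy, Y#)
  read y, top Y: go to q_0, push ε → (q_0, xyyy, #)
  read x, top #: go to q_1, push Y# → (q_1, yyy, Y#)
  read y, top Y: go to q_0, push ε → (q_0, yy, #)
  read y, top #: go to q_1, push Y# → (q_1, y, Y#)
  read y, top Y: go to q_0, push ε → (q_0, ε, #)
All input consumed; M is in state q_0.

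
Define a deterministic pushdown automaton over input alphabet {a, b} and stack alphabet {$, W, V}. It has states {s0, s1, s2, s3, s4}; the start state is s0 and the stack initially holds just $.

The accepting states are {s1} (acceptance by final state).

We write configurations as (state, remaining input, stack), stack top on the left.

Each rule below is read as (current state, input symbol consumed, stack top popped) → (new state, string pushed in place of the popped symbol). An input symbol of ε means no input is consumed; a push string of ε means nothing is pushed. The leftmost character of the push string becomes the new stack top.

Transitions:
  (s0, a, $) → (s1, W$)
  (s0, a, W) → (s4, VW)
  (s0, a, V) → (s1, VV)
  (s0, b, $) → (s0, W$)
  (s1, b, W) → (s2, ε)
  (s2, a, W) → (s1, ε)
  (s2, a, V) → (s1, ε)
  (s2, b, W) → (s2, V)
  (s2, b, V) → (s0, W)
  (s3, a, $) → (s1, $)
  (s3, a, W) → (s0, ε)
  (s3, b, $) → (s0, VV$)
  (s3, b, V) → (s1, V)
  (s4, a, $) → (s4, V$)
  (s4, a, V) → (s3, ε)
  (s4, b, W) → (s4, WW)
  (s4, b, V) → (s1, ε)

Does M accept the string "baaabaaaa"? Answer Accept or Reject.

(s0, baaabaaaa, $)
  read b, top $: go to s0, push W$ → (s0, aaabaaaa, W$)
  read a, top W: go to s4, push VW → (s4, aabaaaa, VW$)
  read a, top V: go to s3, push ε → (s3, abaaaa, W$)
  read a, top W: go to s0, push ε → (s0, baaaa, $)
  read b, top $: go to s0, push W$ → (s0, aaaa, W$)
  read a, top W: go to s4, push VW → (s4, aaa, VW$)
  read a, top V: go to s3, push ε → (s3, aa, W$)
  read a, top W: go to s0, push ε → (s0, a, $)
  read a, top $: go to s1, push W$ → (s1, ε, W$)
All input consumed; state s1 ∈ F.

Accept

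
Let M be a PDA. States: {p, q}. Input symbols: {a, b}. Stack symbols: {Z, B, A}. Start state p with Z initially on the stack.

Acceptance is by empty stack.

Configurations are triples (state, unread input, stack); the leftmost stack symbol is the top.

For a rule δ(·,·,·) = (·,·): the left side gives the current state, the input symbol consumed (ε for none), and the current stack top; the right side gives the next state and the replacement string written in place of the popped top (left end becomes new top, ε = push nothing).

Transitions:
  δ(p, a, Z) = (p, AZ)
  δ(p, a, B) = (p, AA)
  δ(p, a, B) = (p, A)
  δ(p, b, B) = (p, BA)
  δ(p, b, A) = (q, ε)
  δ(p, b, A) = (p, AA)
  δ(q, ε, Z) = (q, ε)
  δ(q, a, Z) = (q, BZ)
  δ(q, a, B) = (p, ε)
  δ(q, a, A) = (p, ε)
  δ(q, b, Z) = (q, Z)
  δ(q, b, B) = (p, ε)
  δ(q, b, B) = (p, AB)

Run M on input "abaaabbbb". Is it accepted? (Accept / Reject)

One accepting computation: (p, abaaabbbb, Z) ⊢ (p, baaabbbb, AZ) ⊢ (q, aaabbbb, Z) ⊢ (q, aabbbb, BZ) ⊢ (p, abbbb, Z) ⊢ (p, bbbb, AZ) ⊢ (q, bbb, Z) ⊢ (q, bb, Z) ⊢ (q, b, Z) ⊢ (q, ε, Z) ⊢ (q, ε, ε)
All input consumed and the stack is empty.

Accept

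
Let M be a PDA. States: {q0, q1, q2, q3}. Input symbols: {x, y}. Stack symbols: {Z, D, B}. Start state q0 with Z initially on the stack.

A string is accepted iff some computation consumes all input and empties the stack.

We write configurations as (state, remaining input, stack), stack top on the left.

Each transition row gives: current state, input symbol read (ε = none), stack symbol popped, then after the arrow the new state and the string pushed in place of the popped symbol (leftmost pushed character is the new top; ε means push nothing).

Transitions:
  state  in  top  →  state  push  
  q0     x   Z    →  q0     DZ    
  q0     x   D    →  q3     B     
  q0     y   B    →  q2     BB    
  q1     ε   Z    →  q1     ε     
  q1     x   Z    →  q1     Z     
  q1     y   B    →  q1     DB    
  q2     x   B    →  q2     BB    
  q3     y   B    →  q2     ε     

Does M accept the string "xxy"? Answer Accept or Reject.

Reject

No computation consumes all input and empties the stack.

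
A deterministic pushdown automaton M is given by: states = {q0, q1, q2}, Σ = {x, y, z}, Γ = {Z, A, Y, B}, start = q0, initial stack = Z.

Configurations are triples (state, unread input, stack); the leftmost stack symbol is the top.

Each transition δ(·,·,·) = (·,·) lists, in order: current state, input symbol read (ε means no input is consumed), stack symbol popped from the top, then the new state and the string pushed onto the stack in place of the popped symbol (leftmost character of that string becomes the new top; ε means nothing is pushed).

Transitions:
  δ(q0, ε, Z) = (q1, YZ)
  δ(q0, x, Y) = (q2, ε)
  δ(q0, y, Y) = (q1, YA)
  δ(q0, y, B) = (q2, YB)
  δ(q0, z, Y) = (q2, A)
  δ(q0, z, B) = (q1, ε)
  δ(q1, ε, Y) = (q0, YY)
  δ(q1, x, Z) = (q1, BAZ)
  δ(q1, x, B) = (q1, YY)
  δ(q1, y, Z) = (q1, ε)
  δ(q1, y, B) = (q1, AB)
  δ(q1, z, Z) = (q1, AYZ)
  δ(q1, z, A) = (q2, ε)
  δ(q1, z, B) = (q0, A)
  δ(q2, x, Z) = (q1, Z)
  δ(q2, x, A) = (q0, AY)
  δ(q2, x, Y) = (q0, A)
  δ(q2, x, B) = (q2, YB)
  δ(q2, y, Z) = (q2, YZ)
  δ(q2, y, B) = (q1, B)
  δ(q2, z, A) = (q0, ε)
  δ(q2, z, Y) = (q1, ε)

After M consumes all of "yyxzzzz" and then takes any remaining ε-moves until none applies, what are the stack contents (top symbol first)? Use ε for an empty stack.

(q0, yyxzzzz, Z) ⊢ (q1, yyxzzzz, YZ) ⊢ (q0, yyxzzzz, YYZ) ⊢ (q1, yxzzzz, YAYZ) ⊢ (q0, yxzzzz, YYAYZ) ⊢ (q1, xzzzz, YAYAYZ) ⊢ (q0, xzzzz, YYAYAYZ) ⊢ (q2, zzzz, YAYAYZ) ⊢ (q1, zzz, AYAYZ) ⊢ (q2, zz, YAYZ) ⊢ (q1, z, AYZ) ⊢ (q2, ε, YZ)
All input consumed in state q2 with stack YZ.

YZ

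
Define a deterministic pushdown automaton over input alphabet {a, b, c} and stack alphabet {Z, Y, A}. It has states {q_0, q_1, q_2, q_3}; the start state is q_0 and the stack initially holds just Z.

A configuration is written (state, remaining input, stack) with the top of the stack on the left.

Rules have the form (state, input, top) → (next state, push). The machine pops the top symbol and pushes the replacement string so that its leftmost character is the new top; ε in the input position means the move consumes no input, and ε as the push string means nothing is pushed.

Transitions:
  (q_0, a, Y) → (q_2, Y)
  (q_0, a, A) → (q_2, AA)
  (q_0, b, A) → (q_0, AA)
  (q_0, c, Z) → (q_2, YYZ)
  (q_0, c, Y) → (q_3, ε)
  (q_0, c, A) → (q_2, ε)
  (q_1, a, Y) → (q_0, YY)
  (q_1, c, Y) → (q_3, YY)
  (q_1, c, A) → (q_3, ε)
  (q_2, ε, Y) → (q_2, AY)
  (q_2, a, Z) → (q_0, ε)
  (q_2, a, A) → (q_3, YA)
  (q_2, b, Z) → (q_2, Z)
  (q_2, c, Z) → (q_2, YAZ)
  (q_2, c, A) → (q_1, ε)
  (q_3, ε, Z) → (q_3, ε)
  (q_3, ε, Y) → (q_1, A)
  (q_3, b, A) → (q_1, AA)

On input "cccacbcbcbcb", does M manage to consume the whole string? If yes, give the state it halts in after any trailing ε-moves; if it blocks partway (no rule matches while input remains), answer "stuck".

(q_0, cccacbcbcbcb, Z)
  read c, top Z: go to q_2, push YYZ → (q_2, ccacbcbcbcb, YYZ)
  ε-move, top Y: go to q_2, push AY → (q_2, ccacbcbcbcb, AYYZ)
  read c, top A: go to q_1, push ε → (q_1, cacbcbcbcb, YYZ)
  read c, top Y: go to q_3, push YY → (q_3, acbcbcbcb, YYYZ)
  ε-move, top Y: go to q_1, push A → (q_1, acbcbcbcb, AYYZ)
No transition for (q_1, a, top A); M blocks with input acbcbcbcb remaining.

stuck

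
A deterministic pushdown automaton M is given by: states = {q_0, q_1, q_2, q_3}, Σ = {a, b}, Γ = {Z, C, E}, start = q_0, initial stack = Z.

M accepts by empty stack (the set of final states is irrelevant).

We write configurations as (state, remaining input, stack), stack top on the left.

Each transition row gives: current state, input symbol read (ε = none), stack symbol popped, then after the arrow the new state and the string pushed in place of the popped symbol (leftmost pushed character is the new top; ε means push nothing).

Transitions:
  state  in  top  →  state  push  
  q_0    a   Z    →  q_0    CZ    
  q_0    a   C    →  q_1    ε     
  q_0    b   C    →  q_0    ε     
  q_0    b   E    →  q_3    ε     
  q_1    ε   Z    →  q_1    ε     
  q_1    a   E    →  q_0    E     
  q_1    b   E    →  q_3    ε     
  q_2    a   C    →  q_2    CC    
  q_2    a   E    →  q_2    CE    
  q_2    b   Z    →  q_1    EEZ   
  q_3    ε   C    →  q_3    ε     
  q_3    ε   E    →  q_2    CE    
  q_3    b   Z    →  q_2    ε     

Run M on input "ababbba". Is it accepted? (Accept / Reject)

Reject

(q_0, ababbba, Z) ⊢ (q_0, babbba, CZ) ⊢ (q_0, abbba, Z) ⊢ (q_0, bbba, CZ) ⊢ (q_0, bba, Z)
No transition applies at (q_0, bba, Z); input not fully consumed.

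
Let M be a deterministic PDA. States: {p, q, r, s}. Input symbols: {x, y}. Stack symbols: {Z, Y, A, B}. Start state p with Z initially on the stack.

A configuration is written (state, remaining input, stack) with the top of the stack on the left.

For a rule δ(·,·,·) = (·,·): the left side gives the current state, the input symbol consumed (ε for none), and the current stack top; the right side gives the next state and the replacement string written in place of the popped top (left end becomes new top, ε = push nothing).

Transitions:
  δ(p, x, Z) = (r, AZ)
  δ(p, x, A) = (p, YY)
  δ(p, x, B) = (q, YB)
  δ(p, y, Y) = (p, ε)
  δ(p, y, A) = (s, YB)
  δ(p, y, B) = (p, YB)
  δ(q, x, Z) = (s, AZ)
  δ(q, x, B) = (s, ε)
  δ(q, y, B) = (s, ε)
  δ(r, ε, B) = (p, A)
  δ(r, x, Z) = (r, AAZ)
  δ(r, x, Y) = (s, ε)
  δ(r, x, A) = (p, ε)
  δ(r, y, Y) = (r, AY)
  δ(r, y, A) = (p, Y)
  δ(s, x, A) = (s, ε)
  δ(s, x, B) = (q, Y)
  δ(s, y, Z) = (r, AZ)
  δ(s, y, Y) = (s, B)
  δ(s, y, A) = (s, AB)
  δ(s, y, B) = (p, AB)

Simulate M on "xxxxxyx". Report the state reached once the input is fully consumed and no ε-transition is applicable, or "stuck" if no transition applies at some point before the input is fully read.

(p, xxxxxyx, Z)
  read x, top Z: go to r, push AZ → (r, xxxxyx, AZ)
  read x, top A: go to p, push ε → (p, xxxyx, Z)
  read x, top Z: go to r, push AZ → (r, xxyx, AZ)
  read x, top A: go to p, push ε → (p, xyx, Z)
  read x, top Z: go to r, push AZ → (r, yx, AZ)
  read y, top A: go to p, push Y → (p, x, YZ)
No transition for (p, x, top Y); M blocks with input x remaining.

stuck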